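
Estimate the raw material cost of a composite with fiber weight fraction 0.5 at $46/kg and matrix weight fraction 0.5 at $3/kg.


Cost = cost_f*Wf + cost_m*Wm = 46*0.5 + 3*0.5 = $24.5/kg

$24.5/kg


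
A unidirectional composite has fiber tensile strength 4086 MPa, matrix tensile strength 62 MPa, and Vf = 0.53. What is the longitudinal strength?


sigma_1 = sigma_f*Vf + sigma_m*(1-Vf) = 4086*0.53 + 62*0.47 = 2194.7 MPa

2194.7 MPa


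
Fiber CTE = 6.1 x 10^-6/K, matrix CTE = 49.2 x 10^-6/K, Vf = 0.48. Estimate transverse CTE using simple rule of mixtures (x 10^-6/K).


alpha_2 = alpha_f*Vf + alpha_m*(1-Vf) = 6.1*0.48 + 49.2*0.52 = 28.5 x 10^-6/K

28.5 x 10^-6/K


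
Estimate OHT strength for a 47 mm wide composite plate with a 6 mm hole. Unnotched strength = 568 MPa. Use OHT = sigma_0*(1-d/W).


OHT = sigma_0*(1-d/W) = 568*(1-6/47) = 495.5 MPa

495.5 MPa


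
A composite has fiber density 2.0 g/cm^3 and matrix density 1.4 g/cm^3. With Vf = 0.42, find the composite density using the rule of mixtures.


rho_c = rho_f*Vf + rho_m*(1-Vf) = 2.0*0.42 + 1.4*0.58 = 1.652 g/cm^3

1.652 g/cm^3


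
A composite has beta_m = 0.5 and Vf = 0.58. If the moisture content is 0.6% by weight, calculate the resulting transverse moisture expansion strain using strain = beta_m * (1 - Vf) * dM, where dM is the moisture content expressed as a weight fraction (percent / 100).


dM = 0.6/100 = 0.006
strain = beta_m * (1-Vf) * dM = 0.5 * 0.42 * 0.006 = 0.00126

0.00126


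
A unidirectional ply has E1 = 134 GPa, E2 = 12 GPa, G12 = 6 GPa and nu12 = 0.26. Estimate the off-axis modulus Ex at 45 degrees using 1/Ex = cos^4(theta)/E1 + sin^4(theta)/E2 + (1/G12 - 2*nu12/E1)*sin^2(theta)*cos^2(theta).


cos^4(45) = 0.25, sin^4(45) = 0.25, sin^2(45)*cos^2(45) = 0.25
1/G12 - 2*nu12/E1 = 1/6 - 2*0.26/134 = 0.162786 GPa^-1
1/Ex = 0.25/134 + 0.25/12 + 0.162786*0.25 = 0.0633955 GPa^-1
Ex = 15.77 GPa

15.77 GPa


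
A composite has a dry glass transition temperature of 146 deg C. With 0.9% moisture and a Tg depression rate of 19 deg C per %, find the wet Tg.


Tg_wet = Tg_dry - k*moisture = 146 - 19*0.9 = 128.9 deg C

128.9 deg C


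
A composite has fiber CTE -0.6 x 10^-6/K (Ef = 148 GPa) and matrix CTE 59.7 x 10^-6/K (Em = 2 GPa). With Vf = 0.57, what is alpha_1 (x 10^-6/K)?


E1 = Ef*Vf + Em*(1-Vf) = 85.22
alpha_1 = (alpha_f*Ef*Vf + alpha_m*Em*(1-Vf))/E1 = 0.01 x 10^-6/K

0.01 x 10^-6/K


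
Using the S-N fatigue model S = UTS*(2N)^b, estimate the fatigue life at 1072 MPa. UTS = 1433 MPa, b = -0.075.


N = 0.5 * (S/UTS)^(1/b) = 0.5 * (1072/1433)^(1/-0.075) = 23.9693 cycles

23.9693 cycles


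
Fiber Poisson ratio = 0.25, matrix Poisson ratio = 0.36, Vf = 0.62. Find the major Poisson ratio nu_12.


nu_12 = nu_f*Vf + nu_m*(1-Vf) = 0.25*0.62 + 0.36*0.38 = 0.2918

0.2918


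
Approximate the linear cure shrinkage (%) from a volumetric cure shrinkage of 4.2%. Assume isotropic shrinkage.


Linear shrinkage ≈ vol_shrink/3 = 4.2/3 = 1.4%

1.4%


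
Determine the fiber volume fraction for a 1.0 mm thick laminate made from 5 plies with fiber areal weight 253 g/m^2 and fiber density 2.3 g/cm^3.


Vf = n * FAW / (rho_f * h * 1000) = 5 * 253 / (2.3 * 1.0 * 1000) = 0.55

0.55


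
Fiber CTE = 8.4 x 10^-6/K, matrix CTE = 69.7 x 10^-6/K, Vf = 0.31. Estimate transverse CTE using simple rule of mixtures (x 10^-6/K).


alpha_2 = alpha_f*Vf + alpha_m*(1-Vf) = 8.4*0.31 + 69.7*0.69 = 50.7 x 10^-6/K

50.7 x 10^-6/K


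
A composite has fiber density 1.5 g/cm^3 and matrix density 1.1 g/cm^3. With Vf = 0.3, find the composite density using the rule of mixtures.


rho_c = rho_f*Vf + rho_m*(1-Vf) = 1.5*0.3 + 1.1*0.7 = 1.22 g/cm^3

1.22 g/cm^3


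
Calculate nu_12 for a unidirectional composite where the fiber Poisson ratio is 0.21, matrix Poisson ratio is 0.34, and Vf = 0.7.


nu_12 = nu_f*Vf + nu_m*(1-Vf) = 0.21*0.7 + 0.34*0.3 = 0.249

0.249


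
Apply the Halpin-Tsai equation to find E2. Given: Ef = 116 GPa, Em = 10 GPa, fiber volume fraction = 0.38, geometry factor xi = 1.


eta = (Ef/Em - 1)/(Ef/Em + xi) = (11.6 - 1)/(11.6 + 1) = 0.8413
E2 = Em*(1+xi*eta*Vf)/(1-eta*Vf) = 19.4 GPa

19.4 GPa


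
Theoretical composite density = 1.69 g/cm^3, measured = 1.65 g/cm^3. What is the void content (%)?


Void% = (rho_theo - rho_actual)/rho_theo * 100 = (1.69 - 1.65)/1.69 * 100 = 2.37%

2.37%


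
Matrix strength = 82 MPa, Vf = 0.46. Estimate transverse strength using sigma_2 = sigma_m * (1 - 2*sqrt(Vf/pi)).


factor = 1 - 2*sqrt(0.46/pi) = 0.2347
sigma_2 = 82 * 0.2347 = 19.25 MPa

19.25 MPa


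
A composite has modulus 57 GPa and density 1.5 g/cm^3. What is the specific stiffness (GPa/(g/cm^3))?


Specific stiffness = E/rho = 57/1.5 = 38.0 GPa/(g/cm^3)

38.0 GPa/(g/cm^3)


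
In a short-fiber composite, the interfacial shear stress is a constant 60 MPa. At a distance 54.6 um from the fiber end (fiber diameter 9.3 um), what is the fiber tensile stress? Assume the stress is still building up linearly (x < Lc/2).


Force balance: sigma_f * (pi*d^2/4) = tau * (pi*d) * x  ->  sigma_f = 4 * tau * x / d
sigma_f = 4 * 60 * 54.6 / 9.3 = 1409.0 MPa

1409.0 MPa


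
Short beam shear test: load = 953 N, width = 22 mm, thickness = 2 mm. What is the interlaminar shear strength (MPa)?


ILSS = 3F/(4bh) = 3*953/(4*22*2) = 16.24 MPa

16.24 MPa


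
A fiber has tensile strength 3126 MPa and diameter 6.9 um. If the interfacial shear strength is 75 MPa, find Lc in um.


Lc = sigma_f * d / (2 * tau_i) = 3126 * 6.9 / (2 * 75) = 143.8 um

143.8 um


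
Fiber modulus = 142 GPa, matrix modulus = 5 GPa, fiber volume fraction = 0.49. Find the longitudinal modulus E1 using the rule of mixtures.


E1 = Ef*Vf + Em*(1-Vf) = 142*0.49 + 5*0.51 = 72.13 GPa

72.13 GPa


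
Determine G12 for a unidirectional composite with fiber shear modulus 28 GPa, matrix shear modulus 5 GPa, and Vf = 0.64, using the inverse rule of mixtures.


1/G12 = Vf/Gf + (1-Vf)/Gm = 0.64/28 + 0.36/5
G12 = 10.54 GPa

10.54 GPa


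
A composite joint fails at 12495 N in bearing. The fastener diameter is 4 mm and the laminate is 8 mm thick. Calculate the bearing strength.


sigma_br = F/(d*h) = 12495/(4*8) = 390.5 MPa

390.5 MPa


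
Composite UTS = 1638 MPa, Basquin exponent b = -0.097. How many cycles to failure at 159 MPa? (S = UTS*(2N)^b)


N = 0.5 * (S/UTS)^(1/b) = 0.5 * (159/1638)^(1/-0.097) = 1.3849e+10 cycles

1.3849e+10 cycles


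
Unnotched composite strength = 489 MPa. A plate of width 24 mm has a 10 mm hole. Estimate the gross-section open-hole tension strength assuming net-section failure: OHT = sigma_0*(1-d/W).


OHT = sigma_0*(1-d/W) = 489*(1-10/24) = 285.3 MPa

285.3 MPa


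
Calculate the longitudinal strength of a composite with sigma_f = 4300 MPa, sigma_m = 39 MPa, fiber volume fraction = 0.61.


sigma_1 = sigma_f*Vf + sigma_m*(1-Vf) = 4300*0.61 + 39*0.39 = 2638.2 MPa

2638.2 MPa


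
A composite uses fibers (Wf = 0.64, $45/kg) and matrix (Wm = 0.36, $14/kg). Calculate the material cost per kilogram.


Cost = cost_f*Wf + cost_m*Wm = 45*0.64 + 14*0.36 = $33.84/kg

$33.84/kg


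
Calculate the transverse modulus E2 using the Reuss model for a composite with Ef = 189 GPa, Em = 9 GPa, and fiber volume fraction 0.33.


1/E2 = Vf/Ef + (1-Vf)/Em = 0.33/189 + 0.67/9
E2 = 13.13 GPa

13.13 GPa


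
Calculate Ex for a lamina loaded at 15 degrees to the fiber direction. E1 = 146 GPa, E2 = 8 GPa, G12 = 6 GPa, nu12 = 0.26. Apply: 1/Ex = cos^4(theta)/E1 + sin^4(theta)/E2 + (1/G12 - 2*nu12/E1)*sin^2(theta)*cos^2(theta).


cos^4(15) = 0.870513, sin^4(15) = 0.004487, sin^2(15)*cos^2(15) = 0.0625
1/G12 - 2*nu12/E1 = 1/6 - 2*0.26/146 = 0.163105 GPa^-1
1/Ex = 0.870513/146 + 0.004487/8 + 0.163105*0.0625 = 0.0167174 GPa^-1
Ex = 59.82 GPa

59.82 GPa


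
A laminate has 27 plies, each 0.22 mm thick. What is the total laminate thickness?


h = n * t_ply = 27 * 0.22 = 5.94 mm

5.94 mm


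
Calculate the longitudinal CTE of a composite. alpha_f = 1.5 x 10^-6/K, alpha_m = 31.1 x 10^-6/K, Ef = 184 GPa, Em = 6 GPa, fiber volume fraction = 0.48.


E1 = Ef*Vf + Em*(1-Vf) = 91.44
alpha_1 = (alpha_f*Ef*Vf + alpha_m*Em*(1-Vf))/E1 = 2.51 x 10^-6/K

2.51 x 10^-6/K


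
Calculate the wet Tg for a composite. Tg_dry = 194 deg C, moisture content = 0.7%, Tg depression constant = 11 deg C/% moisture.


Tg_wet = Tg_dry - k*moisture = 194 - 11*0.7 = 186.3 deg C

186.3 deg C


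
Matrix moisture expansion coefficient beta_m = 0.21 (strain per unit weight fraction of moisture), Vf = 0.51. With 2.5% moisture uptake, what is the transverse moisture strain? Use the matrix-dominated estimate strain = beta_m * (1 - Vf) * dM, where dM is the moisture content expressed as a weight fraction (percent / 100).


dM = 2.5/100 = 0.025
strain = beta_m * (1-Vf) * dM = 0.21 * 0.49 * 0.025 = 0.0025725

0.0025725


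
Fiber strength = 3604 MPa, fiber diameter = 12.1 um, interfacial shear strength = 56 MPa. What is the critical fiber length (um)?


Lc = sigma_f * d / (2 * tau_i) = 3604 * 12.1 / (2 * 56) = 389.4 um

389.4 um


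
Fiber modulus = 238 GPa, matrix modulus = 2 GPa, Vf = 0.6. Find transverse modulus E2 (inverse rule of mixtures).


1/E2 = Vf/Ef + (1-Vf)/Em = 0.6/238 + 0.4/2
E2 = 4.94 GPa

4.94 GPa


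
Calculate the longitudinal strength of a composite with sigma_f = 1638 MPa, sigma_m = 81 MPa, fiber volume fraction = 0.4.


sigma_1 = sigma_f*Vf + sigma_m*(1-Vf) = 1638*0.4 + 81*0.6 = 703.8 MPa

703.8 MPa


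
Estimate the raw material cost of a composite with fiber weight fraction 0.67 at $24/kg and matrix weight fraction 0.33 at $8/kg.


Cost = cost_f*Wf + cost_m*Wm = 24*0.67 + 8*0.33 = $18.72/kg

$18.72/kg


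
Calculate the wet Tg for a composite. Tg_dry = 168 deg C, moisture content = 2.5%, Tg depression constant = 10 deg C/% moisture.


Tg_wet = Tg_dry - k*moisture = 168 - 10*2.5 = 143.0 deg C

143.0 deg C


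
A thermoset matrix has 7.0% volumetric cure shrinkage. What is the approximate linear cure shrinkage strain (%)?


Linear shrinkage ≈ vol_shrink/3 = 7.0/3 = 2.333%

2.333%


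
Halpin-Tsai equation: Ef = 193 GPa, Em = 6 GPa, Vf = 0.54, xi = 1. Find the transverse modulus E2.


eta = (Ef/Em - 1)/(Ef/Em + xi) = (32.1667 - 1)/(32.1667 + 1) = 0.9397
E2 = Em*(1+xi*eta*Vf)/(1-eta*Vf) = 18.36 GPa

18.36 GPa


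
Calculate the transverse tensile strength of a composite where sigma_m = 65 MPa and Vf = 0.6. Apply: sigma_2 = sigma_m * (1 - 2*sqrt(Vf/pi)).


factor = 1 - 2*sqrt(0.6/pi) = 0.126
sigma_2 = 65 * 0.126 = 8.19 MPa

8.19 MPa


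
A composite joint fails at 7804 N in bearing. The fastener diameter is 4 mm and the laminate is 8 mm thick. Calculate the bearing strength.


sigma_br = F/(d*h) = 7804/(4*8) = 243.9 MPa

243.9 MPa


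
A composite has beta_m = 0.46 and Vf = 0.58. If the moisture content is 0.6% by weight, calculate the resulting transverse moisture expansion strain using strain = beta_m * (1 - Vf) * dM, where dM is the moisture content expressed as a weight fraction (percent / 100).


dM = 0.6/100 = 0.006
strain = beta_m * (1-Vf) * dM = 0.46 * 0.42 * 0.006 = 0.0011592

0.0011592


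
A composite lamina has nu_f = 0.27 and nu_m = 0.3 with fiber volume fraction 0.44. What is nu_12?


nu_12 = nu_f*Vf + nu_m*(1-Vf) = 0.27*0.44 + 0.3*0.56 = 0.2868

0.2868


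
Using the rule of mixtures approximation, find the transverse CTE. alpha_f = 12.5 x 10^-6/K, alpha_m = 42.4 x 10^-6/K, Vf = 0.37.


alpha_2 = alpha_f*Vf + alpha_m*(1-Vf) = 12.5*0.37 + 42.4*0.63 = 31.3 x 10^-6/K

31.3 x 10^-6/K


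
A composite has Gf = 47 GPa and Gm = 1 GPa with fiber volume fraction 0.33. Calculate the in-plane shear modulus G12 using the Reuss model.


1/G12 = Vf/Gf + (1-Vf)/Gm = 0.33/47 + 0.67/1
G12 = 1.48 GPa

1.48 GPa


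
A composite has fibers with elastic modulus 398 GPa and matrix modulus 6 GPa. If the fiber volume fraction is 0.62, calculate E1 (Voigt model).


E1 = Ef*Vf + Em*(1-Vf) = 398*0.62 + 6*0.38 = 249.04 GPa

249.04 GPa


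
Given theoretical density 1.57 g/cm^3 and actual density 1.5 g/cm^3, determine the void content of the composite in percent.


Void% = (rho_theo - rho_actual)/rho_theo * 100 = (1.57 - 1.5)/1.57 * 100 = 4.46%

4.46%


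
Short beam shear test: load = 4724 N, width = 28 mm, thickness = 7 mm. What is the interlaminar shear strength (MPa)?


ILSS = 3F/(4bh) = 3*4724/(4*28*7) = 18.08 MPa

18.08 MPa


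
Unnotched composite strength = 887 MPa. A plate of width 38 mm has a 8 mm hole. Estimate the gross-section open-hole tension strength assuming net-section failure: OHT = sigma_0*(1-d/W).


OHT = sigma_0*(1-d/W) = 887*(1-8/38) = 700.3 MPa

700.3 MPa


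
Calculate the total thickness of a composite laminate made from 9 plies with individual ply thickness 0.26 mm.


h = n * t_ply = 9 * 0.26 = 2.34 mm

2.34 mm


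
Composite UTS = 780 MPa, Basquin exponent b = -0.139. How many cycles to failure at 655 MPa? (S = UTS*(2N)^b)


N = 0.5 * (S/UTS)^(1/b) = 0.5 * (655/780)^(1/-0.139) = 1.7566 cycles

1.7566 cycles


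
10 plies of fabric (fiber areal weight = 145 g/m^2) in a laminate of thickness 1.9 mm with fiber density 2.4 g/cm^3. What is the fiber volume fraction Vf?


Vf = n * FAW / (rho_f * h * 1000) = 10 * 145 / (2.4 * 1.9 * 1000) = 0.318

0.318


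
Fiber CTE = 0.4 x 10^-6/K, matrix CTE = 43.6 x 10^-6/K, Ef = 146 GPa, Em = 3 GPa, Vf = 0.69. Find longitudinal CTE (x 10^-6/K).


E1 = Ef*Vf + Em*(1-Vf) = 101.67
alpha_1 = (alpha_f*Ef*Vf + alpha_m*Em*(1-Vf))/E1 = 0.8 x 10^-6/K

0.8 x 10^-6/K


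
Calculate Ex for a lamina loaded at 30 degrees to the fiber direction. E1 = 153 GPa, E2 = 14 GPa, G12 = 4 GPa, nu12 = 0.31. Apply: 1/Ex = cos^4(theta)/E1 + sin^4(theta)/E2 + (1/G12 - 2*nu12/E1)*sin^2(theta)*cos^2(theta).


cos^4(30) = 0.5625, sin^4(30) = 0.0625, sin^2(30)*cos^2(30) = 0.1875
1/G12 - 2*nu12/E1 = 1/4 - 2*0.31/153 = 0.245948 GPa^-1
1/Ex = 0.5625/153 + 0.0625/14 + 0.245948*0.1875 = 0.054256 GPa^-1
Ex = 18.43 GPa

18.43 GPa


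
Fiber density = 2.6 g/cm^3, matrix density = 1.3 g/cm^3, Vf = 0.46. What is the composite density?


rho_c = rho_f*Vf + rho_m*(1-Vf) = 2.6*0.46 + 1.3*0.54 = 1.898 g/cm^3

1.898 g/cm^3


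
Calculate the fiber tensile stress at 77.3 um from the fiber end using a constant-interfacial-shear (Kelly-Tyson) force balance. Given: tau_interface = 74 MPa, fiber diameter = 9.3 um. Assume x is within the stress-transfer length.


Force balance: sigma_f * (pi*d^2/4) = tau * (pi*d) * x  ->  sigma_f = 4 * tau * x / d
sigma_f = 4 * 74 * 77.3 / 9.3 = 2460.3 MPa

2460.3 MPa


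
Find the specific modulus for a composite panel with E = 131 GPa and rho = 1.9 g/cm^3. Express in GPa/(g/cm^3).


Specific stiffness = E/rho = 131/1.9 = 68.9 GPa/(g/cm^3)

68.9 GPa/(g/cm^3)


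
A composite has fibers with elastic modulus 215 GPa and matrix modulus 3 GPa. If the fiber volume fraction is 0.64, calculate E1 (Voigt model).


E1 = Ef*Vf + Em*(1-Vf) = 215*0.64 + 3*0.36 = 138.68 GPa

138.68 GPa


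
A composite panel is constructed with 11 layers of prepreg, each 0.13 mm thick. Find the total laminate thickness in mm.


h = n * t_ply = 11 * 0.13 = 1.43 mm

1.43 mm


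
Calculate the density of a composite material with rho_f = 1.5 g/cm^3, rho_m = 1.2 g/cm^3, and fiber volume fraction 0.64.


rho_c = rho_f*Vf + rho_m*(1-Vf) = 1.5*0.64 + 1.2*0.36 = 1.392 g/cm^3

1.392 g/cm^3


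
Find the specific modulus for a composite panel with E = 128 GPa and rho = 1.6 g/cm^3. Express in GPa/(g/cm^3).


Specific stiffness = E/rho = 128/1.6 = 80.0 GPa/(g/cm^3)

80.0 GPa/(g/cm^3)


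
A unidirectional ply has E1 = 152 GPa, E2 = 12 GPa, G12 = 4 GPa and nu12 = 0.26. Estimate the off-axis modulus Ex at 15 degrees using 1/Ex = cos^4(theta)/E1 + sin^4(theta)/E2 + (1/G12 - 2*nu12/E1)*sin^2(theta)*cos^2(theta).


cos^4(15) = 0.870513, sin^4(15) = 0.004487, sin^2(15)*cos^2(15) = 0.0625
1/G12 - 2*nu12/E1 = 1/4 - 2*0.26/152 = 0.246579 GPa^-1
1/Ex = 0.870513/152 + 0.004487/12 + 0.246579*0.0625 = 0.0215122 GPa^-1
Ex = 46.49 GPa

46.49 GPa


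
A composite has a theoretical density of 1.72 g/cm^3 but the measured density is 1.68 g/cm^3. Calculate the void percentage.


Void% = (rho_theo - rho_actual)/rho_theo * 100 = (1.72 - 1.68)/1.72 * 100 = 2.33%

2.33%


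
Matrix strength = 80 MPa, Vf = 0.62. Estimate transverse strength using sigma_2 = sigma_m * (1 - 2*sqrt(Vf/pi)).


factor = 1 - 2*sqrt(0.62/pi) = 0.1115
sigma_2 = 80 * 0.1115 = 8.92 MPa

8.92 MPa


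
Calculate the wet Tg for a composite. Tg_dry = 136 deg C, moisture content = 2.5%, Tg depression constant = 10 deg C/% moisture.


Tg_wet = Tg_dry - k*moisture = 136 - 10*2.5 = 111.0 deg C

111.0 deg C


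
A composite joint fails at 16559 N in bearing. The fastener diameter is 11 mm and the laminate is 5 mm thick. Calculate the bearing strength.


sigma_br = F/(d*h) = 16559/(11*5) = 301.1 MPa

301.1 MPa


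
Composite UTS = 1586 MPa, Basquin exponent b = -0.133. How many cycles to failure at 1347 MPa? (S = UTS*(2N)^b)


N = 0.5 * (S/UTS)^(1/b) = 0.5 * (1347/1586)^(1/-0.133) = 1.7073 cycles

1.7073 cycles


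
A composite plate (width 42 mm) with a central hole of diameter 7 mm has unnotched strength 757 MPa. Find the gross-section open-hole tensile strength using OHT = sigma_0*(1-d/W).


OHT = sigma_0*(1-d/W) = 757*(1-7/42) = 630.8 MPa

630.8 MPa


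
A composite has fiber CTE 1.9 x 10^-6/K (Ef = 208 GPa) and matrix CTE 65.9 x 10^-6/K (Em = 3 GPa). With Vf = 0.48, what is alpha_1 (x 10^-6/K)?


E1 = Ef*Vf + Em*(1-Vf) = 101.4
alpha_1 = (alpha_f*Ef*Vf + alpha_m*Em*(1-Vf))/E1 = 2.88 x 10^-6/K

2.88 x 10^-6/K


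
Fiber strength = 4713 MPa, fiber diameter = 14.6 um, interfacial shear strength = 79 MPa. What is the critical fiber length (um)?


Lc = sigma_f * d / (2 * tau_i) = 4713 * 14.6 / (2 * 79) = 435.5 um

435.5 um


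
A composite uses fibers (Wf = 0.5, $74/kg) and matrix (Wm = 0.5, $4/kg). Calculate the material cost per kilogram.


Cost = cost_f*Wf + cost_m*Wm = 74*0.5 + 4*0.5 = $39.0/kg

$39.0/kg


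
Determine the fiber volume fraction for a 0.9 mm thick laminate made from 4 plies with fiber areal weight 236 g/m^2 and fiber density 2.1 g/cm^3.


Vf = n * FAW / (rho_f * h * 1000) = 4 * 236 / (2.1 * 0.9 * 1000) = 0.4995

0.4995


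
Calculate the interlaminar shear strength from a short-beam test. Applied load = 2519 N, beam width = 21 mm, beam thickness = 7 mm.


ILSS = 3F/(4bh) = 3*2519/(4*21*7) = 12.85 MPa

12.85 MPa


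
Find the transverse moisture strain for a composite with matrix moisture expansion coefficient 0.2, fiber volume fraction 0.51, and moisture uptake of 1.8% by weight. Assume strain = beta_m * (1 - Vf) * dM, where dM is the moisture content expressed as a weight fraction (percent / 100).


dM = 1.8/100 = 0.018
strain = beta_m * (1-Vf) * dM = 0.2 * 0.49 * 0.018 = 0.001764

0.001764


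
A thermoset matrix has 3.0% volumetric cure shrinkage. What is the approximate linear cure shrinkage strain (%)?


Linear shrinkage ≈ vol_shrink/3 = 3.0/3 = 1.0%

1.0%


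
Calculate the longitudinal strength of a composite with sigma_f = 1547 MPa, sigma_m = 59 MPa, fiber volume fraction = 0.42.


sigma_1 = sigma_f*Vf + sigma_m*(1-Vf) = 1547*0.42 + 59*0.58 = 684.0 MPa

684.0 MPa


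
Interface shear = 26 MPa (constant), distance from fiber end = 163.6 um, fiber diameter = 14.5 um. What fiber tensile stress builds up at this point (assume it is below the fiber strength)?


Force balance: sigma_f * (pi*d^2/4) = tau * (pi*d) * x  ->  sigma_f = 4 * tau * x / d
sigma_f = 4 * 26 * 163.6 / 14.5 = 1173.4 MPa

1173.4 MPa


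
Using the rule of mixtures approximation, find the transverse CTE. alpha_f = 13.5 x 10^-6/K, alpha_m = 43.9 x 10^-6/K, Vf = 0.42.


alpha_2 = alpha_f*Vf + alpha_m*(1-Vf) = 13.5*0.42 + 43.9*0.58 = 31.1 x 10^-6/K

31.1 x 10^-6/K


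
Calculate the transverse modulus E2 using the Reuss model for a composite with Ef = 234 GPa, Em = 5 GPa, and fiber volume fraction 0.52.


1/E2 = Vf/Ef + (1-Vf)/Em = 0.52/234 + 0.48/5
E2 = 10.18 GPa

10.18 GPa


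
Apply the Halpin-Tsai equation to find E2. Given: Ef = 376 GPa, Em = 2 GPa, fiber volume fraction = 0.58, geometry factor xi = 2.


eta = (Ef/Em - 1)/(Ef/Em + xi) = (188.0 - 1)/(188.0 + 2) = 0.9842
E2 = Em*(1+xi*eta*Vf)/(1-eta*Vf) = 9.98 GPa

9.98 GPa


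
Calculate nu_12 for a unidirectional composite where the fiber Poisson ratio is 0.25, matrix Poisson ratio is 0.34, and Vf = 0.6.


nu_12 = nu_f*Vf + nu_m*(1-Vf) = 0.25*0.6 + 0.34*0.4 = 0.286

0.286


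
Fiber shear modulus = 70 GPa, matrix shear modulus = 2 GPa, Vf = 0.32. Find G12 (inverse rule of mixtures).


1/G12 = Vf/Gf + (1-Vf)/Gm = 0.32/70 + 0.68/2
G12 = 2.9 GPa

2.9 GPa


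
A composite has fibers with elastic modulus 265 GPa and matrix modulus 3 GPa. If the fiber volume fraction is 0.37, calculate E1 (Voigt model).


E1 = Ef*Vf + Em*(1-Vf) = 265*0.37 + 3*0.63 = 99.94 GPa

99.94 GPa


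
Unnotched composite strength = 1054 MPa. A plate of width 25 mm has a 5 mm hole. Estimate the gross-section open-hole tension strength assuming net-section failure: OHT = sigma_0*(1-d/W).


OHT = sigma_0*(1-d/W) = 1054*(1-5/25) = 843.2 MPa

843.2 MPa


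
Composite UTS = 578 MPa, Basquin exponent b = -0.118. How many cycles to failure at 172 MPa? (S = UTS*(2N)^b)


N = 0.5 * (S/UTS)^(1/b) = 0.5 * (172/578)^(1/-0.118) = 14453.7919 cycles

14453.7919 cycles


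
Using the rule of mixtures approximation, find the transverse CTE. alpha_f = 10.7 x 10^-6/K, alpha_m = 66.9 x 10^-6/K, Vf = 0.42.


alpha_2 = alpha_f*Vf + alpha_m*(1-Vf) = 10.7*0.42 + 66.9*0.58 = 43.3 x 10^-6/K

43.3 x 10^-6/K


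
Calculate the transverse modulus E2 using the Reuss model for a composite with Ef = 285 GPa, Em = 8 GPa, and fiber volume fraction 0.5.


1/E2 = Vf/Ef + (1-Vf)/Em = 0.5/285 + 0.5/8
E2 = 15.56 GPa

15.56 GPa


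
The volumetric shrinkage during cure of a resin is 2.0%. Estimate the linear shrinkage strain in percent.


Linear shrinkage ≈ vol_shrink/3 = 2.0/3 = 0.667%

0.667%


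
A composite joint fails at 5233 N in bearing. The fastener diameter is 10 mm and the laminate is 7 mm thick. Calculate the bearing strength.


sigma_br = F/(d*h) = 5233/(10*7) = 74.8 MPa

74.8 MPa


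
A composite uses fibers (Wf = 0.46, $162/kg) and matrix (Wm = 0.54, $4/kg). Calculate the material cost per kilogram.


Cost = cost_f*Wf + cost_m*Wm = 162*0.46 + 4*0.54 = $76.68/kg

$76.68/kg


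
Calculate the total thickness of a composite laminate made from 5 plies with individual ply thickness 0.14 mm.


h = n * t_ply = 5 * 0.14 = 0.7 mm

0.7 mm


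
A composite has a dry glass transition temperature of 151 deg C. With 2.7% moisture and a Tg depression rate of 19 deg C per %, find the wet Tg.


Tg_wet = Tg_dry - k*moisture = 151 - 19*2.7 = 99.7 deg C

99.7 deg C


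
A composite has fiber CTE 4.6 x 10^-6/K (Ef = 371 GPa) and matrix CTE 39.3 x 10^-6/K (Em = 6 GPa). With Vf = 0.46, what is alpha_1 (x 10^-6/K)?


E1 = Ef*Vf + Em*(1-Vf) = 173.9
alpha_1 = (alpha_f*Ef*Vf + alpha_m*Em*(1-Vf))/E1 = 5.25 x 10^-6/K

5.25 x 10^-6/K


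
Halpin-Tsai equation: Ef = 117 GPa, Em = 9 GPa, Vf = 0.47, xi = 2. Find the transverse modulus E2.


eta = (Ef/Em - 1)/(Ef/Em + xi) = (13.0 - 1)/(13.0 + 2) = 0.8
E2 = Em*(1+xi*eta*Vf)/(1-eta*Vf) = 25.27 GPa

25.27 GPa


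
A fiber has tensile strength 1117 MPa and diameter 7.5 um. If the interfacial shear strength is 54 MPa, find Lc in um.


Lc = sigma_f * d / (2 * tau_i) = 1117 * 7.5 / (2 * 54) = 77.6 um

77.6 um


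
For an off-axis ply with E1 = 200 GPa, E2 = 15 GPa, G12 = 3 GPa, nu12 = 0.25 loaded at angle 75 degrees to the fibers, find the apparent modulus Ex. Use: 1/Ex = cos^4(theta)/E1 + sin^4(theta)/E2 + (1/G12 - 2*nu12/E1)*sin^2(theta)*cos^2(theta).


cos^4(75) = 0.004487, sin^4(75) = 0.870513, sin^2(75)*cos^2(75) = 0.0625
1/G12 - 2*nu12/E1 = 1/3 - 2*0.25/200 = 0.330833 GPa^-1
1/Ex = 0.004487/200 + 0.870513/15 + 0.330833*0.0625 = 0.0787337 GPa^-1
Ex = 12.7 GPa

12.7 GPa


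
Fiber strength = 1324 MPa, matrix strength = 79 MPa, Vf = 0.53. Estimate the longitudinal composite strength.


sigma_1 = sigma_f*Vf + sigma_m*(1-Vf) = 1324*0.53 + 79*0.47 = 738.9 MPa

738.9 MPa


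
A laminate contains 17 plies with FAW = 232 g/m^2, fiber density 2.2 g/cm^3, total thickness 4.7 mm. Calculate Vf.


Vf = n * FAW / (rho_f * h * 1000) = 17 * 232 / (2.2 * 4.7 * 1000) = 0.3814

0.3814


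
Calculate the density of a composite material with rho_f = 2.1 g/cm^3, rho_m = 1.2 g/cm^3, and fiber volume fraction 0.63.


rho_c = rho_f*Vf + rho_m*(1-Vf) = 2.1*0.63 + 1.2*0.37 = 1.767 g/cm^3

1.767 g/cm^3


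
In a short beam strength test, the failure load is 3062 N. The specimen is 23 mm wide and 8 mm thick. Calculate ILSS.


ILSS = 3F/(4bh) = 3*3062/(4*23*8) = 12.48 MPa

12.48 MPa


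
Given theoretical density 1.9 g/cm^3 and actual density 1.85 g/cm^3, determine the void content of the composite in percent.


Void% = (rho_theo - rho_actual)/rho_theo * 100 = (1.9 - 1.85)/1.9 * 100 = 2.63%

2.63%


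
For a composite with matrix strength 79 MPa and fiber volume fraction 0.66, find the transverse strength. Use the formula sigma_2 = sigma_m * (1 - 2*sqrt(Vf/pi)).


factor = 1 - 2*sqrt(0.66/pi) = 0.0833
sigma_2 = 79 * 0.0833 = 6.58 MPa

6.58 MPa


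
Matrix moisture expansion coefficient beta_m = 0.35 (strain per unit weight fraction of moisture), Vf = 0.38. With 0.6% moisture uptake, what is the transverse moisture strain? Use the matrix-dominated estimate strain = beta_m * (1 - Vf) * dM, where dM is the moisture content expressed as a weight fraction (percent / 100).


dM = 0.6/100 = 0.006
strain = beta_m * (1-Vf) * dM = 0.35 * 0.62 * 0.006 = 0.001302

0.001302


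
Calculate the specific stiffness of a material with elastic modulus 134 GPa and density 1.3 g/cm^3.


Specific stiffness = E/rho = 134/1.3 = 103.1 GPa/(g/cm^3)

103.1 GPa/(g/cm^3)


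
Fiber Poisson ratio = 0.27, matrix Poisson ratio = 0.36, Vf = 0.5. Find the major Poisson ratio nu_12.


nu_12 = nu_f*Vf + nu_m*(1-Vf) = 0.27*0.5 + 0.36*0.5 = 0.315

0.315


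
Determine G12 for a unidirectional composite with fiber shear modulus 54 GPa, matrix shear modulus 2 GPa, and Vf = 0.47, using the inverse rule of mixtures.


1/G12 = Vf/Gf + (1-Vf)/Gm = 0.47/54 + 0.53/2
G12 = 3.65 GPa

3.65 GPa


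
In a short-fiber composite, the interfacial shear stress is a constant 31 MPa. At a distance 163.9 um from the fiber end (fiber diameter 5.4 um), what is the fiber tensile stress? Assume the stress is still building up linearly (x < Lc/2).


Force balance: sigma_f * (pi*d^2/4) = tau * (pi*d) * x  ->  sigma_f = 4 * tau * x / d
sigma_f = 4 * 31 * 163.9 / 5.4 = 3763.6 MPa

3763.6 MPa


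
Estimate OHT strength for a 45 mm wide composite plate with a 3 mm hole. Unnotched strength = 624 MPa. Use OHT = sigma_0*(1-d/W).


OHT = sigma_0*(1-d/W) = 624*(1-3/45) = 582.4 MPa

582.4 MPa


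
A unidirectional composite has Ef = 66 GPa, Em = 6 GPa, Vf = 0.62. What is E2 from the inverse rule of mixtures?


1/E2 = Vf/Ef + (1-Vf)/Em = 0.62/66 + 0.38/6
E2 = 13.75 GPa

13.75 GPa


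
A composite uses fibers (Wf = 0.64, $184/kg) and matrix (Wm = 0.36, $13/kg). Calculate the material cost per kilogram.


Cost = cost_f*Wf + cost_m*Wm = 184*0.64 + 13*0.36 = $122.44/kg

$122.44/kg


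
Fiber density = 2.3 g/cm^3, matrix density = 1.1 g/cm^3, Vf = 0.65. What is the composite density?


rho_c = rho_f*Vf + rho_m*(1-Vf) = 2.3*0.65 + 1.1*0.35 = 1.88 g/cm^3

1.88 g/cm^3


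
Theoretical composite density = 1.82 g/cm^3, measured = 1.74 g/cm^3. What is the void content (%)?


Void% = (rho_theo - rho_actual)/rho_theo * 100 = (1.82 - 1.74)/1.82 * 100 = 4.4%

4.4%


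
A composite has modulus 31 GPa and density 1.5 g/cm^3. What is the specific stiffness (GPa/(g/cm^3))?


Specific stiffness = E/rho = 31/1.5 = 20.7 GPa/(g/cm^3)

20.7 GPa/(g/cm^3)


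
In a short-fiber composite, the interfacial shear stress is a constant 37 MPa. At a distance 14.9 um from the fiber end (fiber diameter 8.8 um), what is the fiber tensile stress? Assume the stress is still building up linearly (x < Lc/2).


Force balance: sigma_f * (pi*d^2/4) = tau * (pi*d) * x  ->  sigma_f = 4 * tau * x / d
sigma_f = 4 * 37 * 14.9 / 8.8 = 250.6 MPa

250.6 MPa


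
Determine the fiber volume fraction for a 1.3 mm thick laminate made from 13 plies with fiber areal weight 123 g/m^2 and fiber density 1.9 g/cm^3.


Vf = n * FAW / (rho_f * h * 1000) = 13 * 123 / (1.9 * 1.3 * 1000) = 0.6474

0.6474


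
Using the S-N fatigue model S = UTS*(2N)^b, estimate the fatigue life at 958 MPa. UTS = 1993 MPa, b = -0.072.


N = 0.5 * (S/UTS)^(1/b) = 0.5 * (958/1993)^(1/-0.072) = 13110.0990 cycles

13110.0990 cycles


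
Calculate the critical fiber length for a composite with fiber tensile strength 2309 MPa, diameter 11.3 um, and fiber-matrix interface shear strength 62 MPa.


Lc = sigma_f * d / (2 * tau_i) = 2309 * 11.3 / (2 * 62) = 210.4 um

210.4 um


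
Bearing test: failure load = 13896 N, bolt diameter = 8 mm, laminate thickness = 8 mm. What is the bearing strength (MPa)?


sigma_br = F/(d*h) = 13896/(8*8) = 217.1 MPa

217.1 MPa


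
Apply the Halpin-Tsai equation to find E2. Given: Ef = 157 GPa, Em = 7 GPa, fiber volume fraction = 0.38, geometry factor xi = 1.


eta = (Ef/Em - 1)/(Ef/Em + xi) = (22.4286 - 1)/(22.4286 + 1) = 0.9146
E2 = Em*(1+xi*eta*Vf)/(1-eta*Vf) = 14.46 GPa

14.46 GPa


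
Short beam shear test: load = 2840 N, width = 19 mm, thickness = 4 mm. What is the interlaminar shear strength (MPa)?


ILSS = 3F/(4bh) = 3*2840/(4*19*4) = 28.03 MPa

28.03 MPa


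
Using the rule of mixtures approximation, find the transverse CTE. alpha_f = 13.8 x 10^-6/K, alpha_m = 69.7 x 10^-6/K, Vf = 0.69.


alpha_2 = alpha_f*Vf + alpha_m*(1-Vf) = 13.8*0.69 + 69.7*0.31 = 31.1 x 10^-6/K

31.1 x 10^-6/K


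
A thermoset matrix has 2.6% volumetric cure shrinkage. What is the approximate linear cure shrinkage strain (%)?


Linear shrinkage ≈ vol_shrink/3 = 2.6/3 = 0.867%

0.867%


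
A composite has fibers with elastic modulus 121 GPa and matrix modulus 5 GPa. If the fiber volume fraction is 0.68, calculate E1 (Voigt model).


E1 = Ef*Vf + Em*(1-Vf) = 121*0.68 + 5*0.32 = 83.88 GPa

83.88 GPa


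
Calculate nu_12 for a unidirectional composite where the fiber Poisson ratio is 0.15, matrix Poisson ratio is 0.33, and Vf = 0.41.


nu_12 = nu_f*Vf + nu_m*(1-Vf) = 0.15*0.41 + 0.33*0.59 = 0.2562

0.2562


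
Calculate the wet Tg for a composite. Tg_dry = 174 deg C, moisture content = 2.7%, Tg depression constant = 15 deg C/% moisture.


Tg_wet = Tg_dry - k*moisture = 174 - 15*2.7 = 133.5 deg C

133.5 deg C


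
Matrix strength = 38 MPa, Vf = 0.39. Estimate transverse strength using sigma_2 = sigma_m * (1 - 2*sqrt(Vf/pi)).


factor = 1 - 2*sqrt(0.39/pi) = 0.2953
sigma_2 = 38 * 0.2953 = 11.22 MPa

11.22 MPa


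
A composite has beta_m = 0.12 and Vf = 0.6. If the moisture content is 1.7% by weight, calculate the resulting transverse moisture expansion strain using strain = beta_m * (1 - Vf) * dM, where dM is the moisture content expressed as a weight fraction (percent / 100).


dM = 1.7/100 = 0.017
strain = beta_m * (1-Vf) * dM = 0.12 * 0.4 * 0.017 = 0.000816

0.000816


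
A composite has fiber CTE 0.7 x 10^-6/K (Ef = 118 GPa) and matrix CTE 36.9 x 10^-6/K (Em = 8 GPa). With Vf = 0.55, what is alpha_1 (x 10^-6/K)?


E1 = Ef*Vf + Em*(1-Vf) = 68.5
alpha_1 = (alpha_f*Ef*Vf + alpha_m*Em*(1-Vf))/E1 = 2.6 x 10^-6/K

2.6 x 10^-6/K


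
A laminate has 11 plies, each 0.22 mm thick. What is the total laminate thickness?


h = n * t_ply = 11 * 0.22 = 2.42 mm

2.42 mm


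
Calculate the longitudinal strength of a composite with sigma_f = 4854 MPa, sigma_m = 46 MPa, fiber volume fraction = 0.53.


sigma_1 = sigma_f*Vf + sigma_m*(1-Vf) = 4854*0.53 + 46*0.47 = 2594.2 MPa

2594.2 MPa


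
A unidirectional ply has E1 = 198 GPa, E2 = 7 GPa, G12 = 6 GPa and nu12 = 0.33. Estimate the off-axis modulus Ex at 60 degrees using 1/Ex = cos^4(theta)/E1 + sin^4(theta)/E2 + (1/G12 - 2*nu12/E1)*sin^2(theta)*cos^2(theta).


cos^4(60) = 0.0625, sin^4(60) = 0.5625, sin^2(60)*cos^2(60) = 0.1875
1/G12 - 2*nu12/E1 = 1/6 - 2*0.33/198 = 0.163333 GPa^-1
1/Ex = 0.0625/198 + 0.5625/7 + 0.163333*0.1875 = 0.1112978 GPa^-1
Ex = 8.98 GPa

8.98 GPa


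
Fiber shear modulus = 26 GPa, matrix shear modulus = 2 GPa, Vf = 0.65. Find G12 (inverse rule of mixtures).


1/G12 = Vf/Gf + (1-Vf)/Gm = 0.65/26 + 0.35/2
G12 = 5.0 GPa

5.0 GPa


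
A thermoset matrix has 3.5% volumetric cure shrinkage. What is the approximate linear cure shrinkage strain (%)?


Linear shrinkage ≈ vol_shrink/3 = 3.5/3 = 1.167%

1.167%


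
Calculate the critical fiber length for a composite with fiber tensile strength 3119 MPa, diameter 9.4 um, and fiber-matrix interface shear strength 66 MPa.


Lc = sigma_f * d / (2 * tau_i) = 3119 * 9.4 / (2 * 66) = 222.1 um

222.1 um


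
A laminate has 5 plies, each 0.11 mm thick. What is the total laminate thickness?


h = n * t_ply = 5 * 0.11 = 0.55 mm

0.55 mm


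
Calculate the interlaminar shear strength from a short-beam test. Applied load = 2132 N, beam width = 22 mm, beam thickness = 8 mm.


ILSS = 3F/(4bh) = 3*2132/(4*22*8) = 9.09 MPa

9.09 MPa


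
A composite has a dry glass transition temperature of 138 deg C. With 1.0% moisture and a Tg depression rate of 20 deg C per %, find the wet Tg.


Tg_wet = Tg_dry - k*moisture = 138 - 20*1.0 = 118.0 deg C

118.0 deg C


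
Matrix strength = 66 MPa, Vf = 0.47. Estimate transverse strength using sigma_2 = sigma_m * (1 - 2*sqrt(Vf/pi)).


factor = 1 - 2*sqrt(0.47/pi) = 0.2264
sigma_2 = 66 * 0.2264 = 14.94 MPa

14.94 MPa


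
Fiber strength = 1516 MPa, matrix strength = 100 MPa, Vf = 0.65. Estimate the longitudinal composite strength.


sigma_1 = sigma_f*Vf + sigma_m*(1-Vf) = 1516*0.65 + 100*0.35 = 1020.4 MPa

1020.4 MPa


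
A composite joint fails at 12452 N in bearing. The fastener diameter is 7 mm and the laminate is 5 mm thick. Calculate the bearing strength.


sigma_br = F/(d*h) = 12452/(7*5) = 355.8 MPa

355.8 MPa


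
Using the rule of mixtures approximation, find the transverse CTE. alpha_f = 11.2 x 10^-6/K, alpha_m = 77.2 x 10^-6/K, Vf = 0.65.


alpha_2 = alpha_f*Vf + alpha_m*(1-Vf) = 11.2*0.65 + 77.2*0.35 = 34.3 x 10^-6/K

34.3 x 10^-6/K


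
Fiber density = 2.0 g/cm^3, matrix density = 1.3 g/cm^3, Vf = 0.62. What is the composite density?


rho_c = rho_f*Vf + rho_m*(1-Vf) = 2.0*0.62 + 1.3*0.38 = 1.734 g/cm^3

1.734 g/cm^3


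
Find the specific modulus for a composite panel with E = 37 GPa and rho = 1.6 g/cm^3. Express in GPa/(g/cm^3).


Specific stiffness = E/rho = 37/1.6 = 23.1 GPa/(g/cm^3)

23.1 GPa/(g/cm^3)


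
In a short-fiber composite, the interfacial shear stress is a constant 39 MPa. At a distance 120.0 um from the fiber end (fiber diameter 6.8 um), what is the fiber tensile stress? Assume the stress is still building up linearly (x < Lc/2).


Force balance: sigma_f * (pi*d^2/4) = tau * (pi*d) * x  ->  sigma_f = 4 * tau * x / d
sigma_f = 4 * 39 * 120.0 / 6.8 = 2752.9 MPa

2752.9 MPa


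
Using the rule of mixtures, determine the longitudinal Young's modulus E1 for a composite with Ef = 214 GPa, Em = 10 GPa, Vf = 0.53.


E1 = Ef*Vf + Em*(1-Vf) = 214*0.53 + 10*0.47 = 118.12 GPa

118.12 GPa


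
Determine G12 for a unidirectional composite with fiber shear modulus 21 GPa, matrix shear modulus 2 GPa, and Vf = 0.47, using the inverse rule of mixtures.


1/G12 = Vf/Gf + (1-Vf)/Gm = 0.47/21 + 0.53/2
G12 = 3.48 GPa

3.48 GPa


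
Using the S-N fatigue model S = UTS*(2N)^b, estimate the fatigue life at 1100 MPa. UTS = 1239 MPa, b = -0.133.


N = 0.5 * (S/UTS)^(1/b) = 0.5 * (1100/1239)^(1/-0.133) = 1.2233 cycles

1.2233 cycles


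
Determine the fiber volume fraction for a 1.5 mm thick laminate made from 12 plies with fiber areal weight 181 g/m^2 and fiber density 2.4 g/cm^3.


Vf = n * FAW / (rho_f * h * 1000) = 12 * 181 / (2.4 * 1.5 * 1000) = 0.6033

0.6033


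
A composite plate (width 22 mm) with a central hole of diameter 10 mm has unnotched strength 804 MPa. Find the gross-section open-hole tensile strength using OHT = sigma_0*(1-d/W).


OHT = sigma_0*(1-d/W) = 804*(1-10/22) = 438.5 MPa

438.5 MPa


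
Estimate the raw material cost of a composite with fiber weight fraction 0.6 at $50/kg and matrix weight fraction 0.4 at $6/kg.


Cost = cost_f*Wf + cost_m*Wm = 50*0.6 + 6*0.4 = $32.4/kg

$32.4/kg


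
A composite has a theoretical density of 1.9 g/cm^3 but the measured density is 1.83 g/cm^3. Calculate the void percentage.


Void% = (rho_theo - rho_actual)/rho_theo * 100 = (1.9 - 1.83)/1.9 * 100 = 3.68%

3.68%


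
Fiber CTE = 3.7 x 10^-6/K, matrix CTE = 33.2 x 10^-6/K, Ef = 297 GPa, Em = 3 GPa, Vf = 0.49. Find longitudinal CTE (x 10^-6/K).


E1 = Ef*Vf + Em*(1-Vf) = 147.06
alpha_1 = (alpha_f*Ef*Vf + alpha_m*Em*(1-Vf))/E1 = 4.01 x 10^-6/K

4.01 x 10^-6/K


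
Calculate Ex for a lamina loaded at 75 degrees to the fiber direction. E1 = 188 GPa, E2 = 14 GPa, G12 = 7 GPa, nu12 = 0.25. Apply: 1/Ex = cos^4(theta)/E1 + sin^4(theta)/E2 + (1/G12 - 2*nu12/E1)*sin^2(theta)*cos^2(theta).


cos^4(75) = 0.004487, sin^4(75) = 0.870513, sin^2(75)*cos^2(75) = 0.0625
1/G12 - 2*nu12/E1 = 1/7 - 2*0.25/188 = 0.140198 GPa^-1
1/Ex = 0.004487/188 + 0.870513/14 + 0.140198*0.0625 = 0.0709657 GPa^-1
Ex = 14.09 GPa

14.09 GPa


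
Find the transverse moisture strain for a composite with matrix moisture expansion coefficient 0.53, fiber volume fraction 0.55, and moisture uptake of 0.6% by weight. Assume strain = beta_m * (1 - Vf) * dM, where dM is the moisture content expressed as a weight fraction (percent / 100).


dM = 0.6/100 = 0.006
strain = beta_m * (1-Vf) * dM = 0.53 * 0.45 * 0.006 = 0.001431

0.001431


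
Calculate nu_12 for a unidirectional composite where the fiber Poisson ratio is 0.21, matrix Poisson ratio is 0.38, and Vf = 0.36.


nu_12 = nu_f*Vf + nu_m*(1-Vf) = 0.21*0.36 + 0.38*0.64 = 0.3188

0.3188


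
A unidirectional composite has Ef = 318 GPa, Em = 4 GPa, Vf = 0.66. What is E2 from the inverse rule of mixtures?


1/E2 = Vf/Ef + (1-Vf)/Em = 0.66/318 + 0.34/4
E2 = 11.48 GPa

11.48 GPa


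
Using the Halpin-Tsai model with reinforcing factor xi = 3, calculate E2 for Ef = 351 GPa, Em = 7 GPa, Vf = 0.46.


eta = (Ef/Em - 1)/(Ef/Em + xi) = (50.1429 - 1)/(50.1429 + 3) = 0.9247
E2 = Em*(1+xi*eta*Vf)/(1-eta*Vf) = 27.73 GPa

27.73 GPa


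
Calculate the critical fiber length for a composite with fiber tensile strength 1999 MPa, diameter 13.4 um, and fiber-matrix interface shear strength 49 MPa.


Lc = sigma_f * d / (2 * tau_i) = 1999 * 13.4 / (2 * 49) = 273.3 um

273.3 um


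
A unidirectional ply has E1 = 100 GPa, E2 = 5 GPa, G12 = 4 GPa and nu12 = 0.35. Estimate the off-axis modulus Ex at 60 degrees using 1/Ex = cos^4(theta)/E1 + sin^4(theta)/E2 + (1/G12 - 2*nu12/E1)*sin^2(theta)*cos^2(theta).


cos^4(60) = 0.0625, sin^4(60) = 0.5625, sin^2(60)*cos^2(60) = 0.1875
1/G12 - 2*nu12/E1 = 1/4 - 2*0.35/100 = 0.243 GPa^-1
1/Ex = 0.0625/100 + 0.5625/5 + 0.243*0.1875 = 0.1586875 GPa^-1
Ex = 6.3 GPa

6.3 GPa


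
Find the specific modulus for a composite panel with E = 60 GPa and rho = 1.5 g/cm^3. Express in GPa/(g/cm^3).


Specific stiffness = E/rho = 60/1.5 = 40.0 GPa/(g/cm^3)

40.0 GPa/(g/cm^3)


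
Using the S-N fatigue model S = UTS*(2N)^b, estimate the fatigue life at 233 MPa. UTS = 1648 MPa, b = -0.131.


N = 0.5 * (S/UTS)^(1/b) = 0.5 * (233/1648)^(1/-0.131) = 1.5292e+06 cycles

1.5292e+06 cycles
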